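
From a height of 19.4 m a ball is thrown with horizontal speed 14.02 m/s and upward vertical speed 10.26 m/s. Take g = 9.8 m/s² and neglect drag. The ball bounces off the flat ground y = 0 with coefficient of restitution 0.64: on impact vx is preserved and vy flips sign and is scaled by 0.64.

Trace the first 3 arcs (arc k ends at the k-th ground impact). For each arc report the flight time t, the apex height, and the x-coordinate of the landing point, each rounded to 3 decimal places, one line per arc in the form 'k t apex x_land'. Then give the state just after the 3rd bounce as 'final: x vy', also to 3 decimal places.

Arc 1: start y=19.400, vy=10.260 → t=3.295, apex=24.771, x_land=46.201, impact vy=-22.034
  bounce: vy ← 0.64·22.034 = 14.102
Arc 2: start y=0.000, vy=14.102 → t=2.878, apex=10.146, x_land=86.549, impact vy=-14.102
  bounce: vy ← 0.64·14.102 = 9.025
Arc 3: start y=0.000, vy=9.025 → t=1.842, apex=4.156, x_land=112.372, impact vy=-9.025
  bounce: vy ← 0.64·9.025 = 5.776

1 3.295 24.771 46.201
2 2.878 10.146 86.549
3 1.842 4.156 112.372
final: 112.372 5.776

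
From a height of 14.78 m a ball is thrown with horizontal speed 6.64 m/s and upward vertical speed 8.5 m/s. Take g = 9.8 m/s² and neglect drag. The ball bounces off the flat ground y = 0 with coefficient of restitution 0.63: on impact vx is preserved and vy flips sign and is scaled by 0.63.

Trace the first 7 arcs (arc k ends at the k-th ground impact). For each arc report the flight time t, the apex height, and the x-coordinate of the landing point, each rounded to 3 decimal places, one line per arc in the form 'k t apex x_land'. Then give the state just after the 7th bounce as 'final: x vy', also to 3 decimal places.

Arc 1: start y=14.780, vy=8.500 → t=2.809, apex=18.466, x_land=18.649, impact vy=-19.025
  bounce: vy ← 0.63·19.025 = 11.986
Arc 2: start y=0.000, vy=11.986 → t=2.446, apex=7.329, x_land=34.891, impact vy=-11.986
  bounce: vy ← 0.63·11.986 = 7.551
Arc 3: start y=0.000, vy=7.551 → t=1.541, apex=2.909, x_land=45.123, impact vy=-7.551
  bounce: vy ← 0.63·7.551 = 4.757
Arc 4: start y=0.000, vy=4.757 → t=0.971, apex=1.155, x_land=51.570, impact vy=-4.757
  bounce: vy ← 0.63·4.757 = 2.997
Arc 5: start y=0.000, vy=2.997 → t=0.612, apex=0.458, x_land=55.631, impact vy=-2.997
  bounce: vy ← 0.63·2.997 = 1.888
Arc 6: start y=0.000, vy=1.888 → t=0.385, apex=0.182, x_land=58.189, impact vy=-1.888
  bounce: vy ← 0.63·1.888 = 1.189
Arc 7: start y=0.000, vy=1.189 → t=0.243, apex=0.072, x_land=59.801, impact vy=-1.189
  bounce: vy ← 0.63·1.189 = 0.749

1 2.809 18.466 18.649
2 2.446 7.329 34.891
3 1.541 2.909 45.123
4 0.971 1.155 51.570
5 0.612 0.458 55.631
6 0.385 0.182 58.189
7 0.243 0.072 59.801
final: 59.801 0.749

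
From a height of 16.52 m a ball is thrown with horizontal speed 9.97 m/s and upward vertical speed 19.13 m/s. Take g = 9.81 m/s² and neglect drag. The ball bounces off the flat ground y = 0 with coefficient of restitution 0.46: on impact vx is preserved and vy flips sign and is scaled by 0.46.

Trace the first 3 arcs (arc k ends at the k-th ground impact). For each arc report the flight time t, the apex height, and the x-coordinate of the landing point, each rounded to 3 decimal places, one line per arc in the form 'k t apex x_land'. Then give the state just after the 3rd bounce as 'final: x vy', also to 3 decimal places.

1 4.628 35.172 46.140
2 2.464 7.442 70.702
3 1.133 1.575 82.000
final: 82.000 2.557

Arc 1: start y=16.520, vy=19.130 → t=4.628, apex=35.172, x_land=46.140, impact vy=-26.269
  bounce: vy ← 0.46·26.269 = 12.084
Arc 2: start y=0.000, vy=12.084 → t=2.464, apex=7.442, x_land=70.702, impact vy=-12.084
  bounce: vy ← 0.46·12.084 = 5.559
Arc 3: start y=0.000, vy=5.559 → t=1.133, apex=1.575, x_land=82.000, impact vy=-5.559
  bounce: vy ← 0.46·5.559 = 2.557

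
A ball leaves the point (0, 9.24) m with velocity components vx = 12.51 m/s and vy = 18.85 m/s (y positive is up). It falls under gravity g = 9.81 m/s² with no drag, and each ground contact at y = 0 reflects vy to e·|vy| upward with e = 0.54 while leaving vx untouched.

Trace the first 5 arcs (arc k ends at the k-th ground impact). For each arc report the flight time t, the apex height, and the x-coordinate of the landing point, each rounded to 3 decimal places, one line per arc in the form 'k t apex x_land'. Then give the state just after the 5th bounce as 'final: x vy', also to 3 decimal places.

Arc 1: start y=9.240, vy=18.850 → t=4.283, apex=27.350, x_land=53.579, impact vy=-23.165
  bounce: vy ← 0.54·23.165 = 12.509
Arc 2: start y=0.000, vy=12.509 → t=2.550, apex=7.975, x_land=85.482, impact vy=-12.509
  bounce: vy ← 0.54·12.509 = 6.755
Arc 3: start y=0.000, vy=6.755 → t=1.377, apex=2.326, x_land=102.710, impact vy=-6.755
  bounce: vy ← 0.54·6.755 = 3.648
Arc 4: start y=0.000, vy=3.648 → t=0.744, apex=0.678, x_land=112.014, impact vy=-3.648
  bounce: vy ← 0.54·3.648 = 1.970
Arc 5: start y=0.000, vy=1.970 → t=0.402, apex=0.198, x_land=117.037, impact vy=-1.970
  bounce: vy ← 0.54·1.970 = 1.064

1 4.283 27.350 53.579
2 2.550 7.975 85.482
3 1.377 2.326 102.710
4 0.744 0.678 112.014
5 0.402 0.198 117.037
final: 117.037 1.064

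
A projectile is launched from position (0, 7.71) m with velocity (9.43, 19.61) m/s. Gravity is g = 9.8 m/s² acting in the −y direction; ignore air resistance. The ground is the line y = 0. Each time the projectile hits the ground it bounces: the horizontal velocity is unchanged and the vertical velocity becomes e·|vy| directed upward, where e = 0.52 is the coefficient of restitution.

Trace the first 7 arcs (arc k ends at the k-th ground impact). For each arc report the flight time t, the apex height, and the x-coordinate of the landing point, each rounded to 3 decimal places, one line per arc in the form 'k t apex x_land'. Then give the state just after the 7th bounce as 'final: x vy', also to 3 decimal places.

Arc 1: start y=7.710, vy=19.610 → t=4.363, apex=27.330, x_land=41.140, impact vy=-23.145
  bounce: vy ← 0.52·23.145 = 12.035
Arc 2: start y=0.000, vy=12.035 → t=2.456, apex=7.390, x_land=64.302, impact vy=-12.035
  bounce: vy ← 0.52·12.035 = 6.258
Arc 3: start y=0.000, vy=6.258 → t=1.277, apex=1.998, x_land=76.346, impact vy=-6.258
  bounce: vy ← 0.52·6.258 = 3.254
Arc 4: start y=0.000, vy=3.254 → t=0.664, apex=0.540, x_land=82.609, impact vy=-3.254
  bounce: vy ← 0.52·3.254 = 1.692
Arc 5: start y=0.000, vy=1.692 → t=0.345, apex=0.146, x_land=85.865, impact vy=-1.692
  bounce: vy ← 0.52·1.692 = 0.880
Arc 6: start y=0.000, vy=0.880 → t=0.180, apex=0.040, x_land=87.559, impact vy=-0.880
  bounce: vy ← 0.52·0.880 = 0.458
Arc 7: start y=0.000, vy=0.458 → t=0.093, apex=0.011, x_land=88.439, impact vy=-0.458
  bounce: vy ← 0.52·0.458 = 0.238

1 4.363 27.330 41.140
2 2.456 7.390 64.302
3 1.277 1.998 76.346
4 0.664 0.540 82.609
5 0.345 0.146 85.865
6 0.180 0.040 87.559
7 0.093 0.011 88.439
final: 88.439 0.238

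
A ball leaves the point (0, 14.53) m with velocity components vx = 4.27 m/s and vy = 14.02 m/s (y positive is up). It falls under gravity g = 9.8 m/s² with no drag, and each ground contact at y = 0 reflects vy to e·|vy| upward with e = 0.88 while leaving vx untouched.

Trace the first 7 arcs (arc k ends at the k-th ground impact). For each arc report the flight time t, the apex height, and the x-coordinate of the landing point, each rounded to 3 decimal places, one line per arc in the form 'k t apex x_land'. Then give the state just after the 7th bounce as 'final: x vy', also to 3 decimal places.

Arc 1: start y=14.530, vy=14.020 → t=3.669, apex=24.559, x_land=15.668, impact vy=-21.940
  bounce: vy ← 0.88·21.940 = 19.307
Arc 2: start y=0.000, vy=19.307 → t=3.940, apex=19.018, x_land=32.493, impact vy=-19.307
  bounce: vy ← 0.88·19.307 = 16.990
Arc 3: start y=0.000, vy=16.990 → t=3.467, apex=14.728, x_land=47.298, impact vy=-16.990
  bounce: vy ← 0.88·16.990 = 14.951
Arc 4: start y=0.000, vy=14.951 → t=3.051, apex=11.405, x_land=60.327, impact vy=-14.951
  bounce: vy ← 0.88·14.951 = 13.157
Arc 5: start y=0.000, vy=13.157 → t=2.685, apex=8.832, x_land=71.793, impact vy=-13.157
  bounce: vy ← 0.88·13.157 = 11.578
Arc 6: start y=0.000, vy=11.578 → t=2.363, apex=6.840, x_land=81.882, impact vy=-11.578
  bounce: vy ← 0.88·11.578 = 10.189
Arc 7: start y=0.000, vy=10.189 → t=2.079, apex=5.297, x_land=90.761, impact vy=-10.189
  bounce: vy ← 0.88·10.189 = 8.966

1 3.669 24.559 15.668
2 3.940 19.018 32.493
3 3.467 14.728 47.298
4 3.051 11.405 60.327
5 2.685 8.832 71.793
6 2.363 6.840 81.882
7 2.079 5.297 90.761
final: 90.761 8.966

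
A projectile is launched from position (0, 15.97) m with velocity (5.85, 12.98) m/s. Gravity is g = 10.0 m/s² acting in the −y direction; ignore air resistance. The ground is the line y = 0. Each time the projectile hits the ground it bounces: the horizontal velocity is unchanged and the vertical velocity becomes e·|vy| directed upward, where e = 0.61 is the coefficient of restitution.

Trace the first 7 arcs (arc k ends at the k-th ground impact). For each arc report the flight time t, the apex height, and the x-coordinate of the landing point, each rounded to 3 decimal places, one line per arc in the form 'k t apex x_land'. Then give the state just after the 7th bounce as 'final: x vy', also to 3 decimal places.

1 3.507 24.394 20.515
2 2.695 9.077 36.279
3 1.644 3.378 45.895
4 1.003 1.257 51.761
5 0.612 0.468 55.339
6 0.373 0.174 57.522
7 0.228 0.065 58.853
final: 58.853 0.694

Arc 1: start y=15.970, vy=12.980 → t=3.507, apex=24.394, x_land=20.515, impact vy=-22.088
  bounce: vy ← 0.61·22.088 = 13.474
Arc 2: start y=0.000, vy=13.474 → t=2.695, apex=9.077, x_land=36.279, impact vy=-13.474
  bounce: vy ← 0.61·13.474 = 8.219
Arc 3: start y=0.000, vy=8.219 → t=1.644, apex=3.378, x_land=45.895, impact vy=-8.219
  bounce: vy ← 0.61·8.219 = 5.014
Arc 4: start y=0.000, vy=5.014 → t=1.003, apex=1.257, x_land=51.761, impact vy=-5.014
  bounce: vy ← 0.61·5.014 = 3.058
Arc 5: start y=0.000, vy=3.058 → t=0.612, apex=0.468, x_land=55.339, impact vy=-3.058
  bounce: vy ← 0.61·3.058 = 1.866
Arc 6: start y=0.000, vy=1.866 → t=0.373, apex=0.174, x_land=57.522, impact vy=-1.866
  bounce: vy ← 0.61·1.866 = 1.138
Arc 7: start y=0.000, vy=1.138 → t=0.228, apex=0.065, x_land=58.853, impact vy=-1.138
  bounce: vy ← 0.61·1.138 = 0.694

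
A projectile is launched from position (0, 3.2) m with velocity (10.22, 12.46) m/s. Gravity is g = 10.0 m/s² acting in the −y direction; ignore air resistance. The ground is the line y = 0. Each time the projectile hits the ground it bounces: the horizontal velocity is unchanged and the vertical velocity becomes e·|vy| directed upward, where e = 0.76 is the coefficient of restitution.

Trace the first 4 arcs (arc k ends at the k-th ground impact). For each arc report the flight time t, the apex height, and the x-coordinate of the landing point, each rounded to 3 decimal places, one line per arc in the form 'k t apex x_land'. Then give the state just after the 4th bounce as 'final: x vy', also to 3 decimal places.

Arc 1: start y=3.200, vy=12.460 → t=2.727, apex=10.963, x_land=27.867, impact vy=-14.807
  bounce: vy ← 0.76·14.807 = 11.253
Arc 2: start y=0.000, vy=11.253 → t=2.251, apex=6.332, x_land=50.869, impact vy=-11.253
  bounce: vy ← 0.76·11.253 = 8.553
Arc 3: start y=0.000, vy=8.553 → t=1.711, apex=3.657, x_land=68.351, impact vy=-8.553
  bounce: vy ← 0.76·8.553 = 6.500
Arc 4: start y=0.000, vy=6.500 → t=1.300, apex=2.112, x_land=81.637, impact vy=-6.500
  bounce: vy ← 0.76·6.500 = 4.940

1 2.727 10.963 27.867
2 2.251 6.332 50.869
3 1.711 3.657 68.351
4 1.300 2.112 81.637
final: 81.637 4.940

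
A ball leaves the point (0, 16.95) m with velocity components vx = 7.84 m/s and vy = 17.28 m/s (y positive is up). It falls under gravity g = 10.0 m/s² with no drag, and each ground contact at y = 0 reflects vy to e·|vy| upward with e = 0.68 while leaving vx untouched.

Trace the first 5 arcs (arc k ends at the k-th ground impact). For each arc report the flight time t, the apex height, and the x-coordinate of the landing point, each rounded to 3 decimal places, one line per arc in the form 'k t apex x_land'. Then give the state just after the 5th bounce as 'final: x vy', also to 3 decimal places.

Arc 1: start y=16.950, vy=17.280 → t=4.253, apex=31.880, x_land=33.344, impact vy=-25.251
  bounce: vy ← 0.68·25.251 = 17.170
Arc 2: start y=0.000, vy=17.170 → t=3.434, apex=14.741, x_land=60.267, impact vy=-17.170
  bounce: vy ← 0.68·17.170 = 11.676
Arc 3: start y=0.000, vy=11.676 → t=2.335, apex=6.816, x_land=78.575, impact vy=-11.676
  bounce: vy ← 0.68·11.676 = 7.940
Arc 4: start y=0.000, vy=7.940 → t=1.588, apex=3.152, x_land=91.025, impact vy=-7.940
  bounce: vy ← 0.68·7.940 = 5.399
Arc 5: start y=0.000, vy=5.399 → t=1.080, apex=1.457, x_land=99.490, impact vy=-5.399
  bounce: vy ← 0.68·5.399 = 3.671

1 4.253 31.880 33.344
2 3.434 14.741 60.267
3 2.335 6.816 78.575
4 1.588 3.152 91.025
5 1.080 1.457 99.490
final: 99.490 3.671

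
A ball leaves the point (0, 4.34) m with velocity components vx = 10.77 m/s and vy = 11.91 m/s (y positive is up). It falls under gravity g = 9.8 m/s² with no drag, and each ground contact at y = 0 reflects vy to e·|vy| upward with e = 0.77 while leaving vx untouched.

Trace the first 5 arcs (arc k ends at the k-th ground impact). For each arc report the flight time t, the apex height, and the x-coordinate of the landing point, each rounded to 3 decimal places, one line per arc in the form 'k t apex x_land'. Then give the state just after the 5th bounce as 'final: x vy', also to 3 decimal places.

Arc 1: start y=4.340, vy=11.910 → t=2.752, apex=11.577, x_land=29.643, impact vy=-15.064
  bounce: vy ← 0.77·15.064 = 11.599
Arc 2: start y=0.000, vy=11.599 → t=2.367, apex=6.864, x_land=55.138, impact vy=-11.599
  bounce: vy ← 0.77·11.599 = 8.931
Arc 3: start y=0.000, vy=8.931 → t=1.823, apex=4.070, x_land=74.768, impact vy=-8.931
  bounce: vy ← 0.77·8.931 = 6.877
Arc 4: start y=0.000, vy=6.877 → t=1.403, apex=2.413, x_land=89.883, impact vy=-6.877
  bounce: vy ← 0.77·6.877 = 5.295
Arc 5: start y=0.000, vy=5.295 → t=1.081, apex=1.431, x_land=101.522, impact vy=-5.295
  bounce: vy ← 0.77·5.295 = 4.077

1 2.752 11.577 29.643
2 2.367 6.864 55.138
3 1.823 4.070 74.768
4 1.403 2.413 89.883
5 1.081 1.431 101.522
final: 101.522 4.077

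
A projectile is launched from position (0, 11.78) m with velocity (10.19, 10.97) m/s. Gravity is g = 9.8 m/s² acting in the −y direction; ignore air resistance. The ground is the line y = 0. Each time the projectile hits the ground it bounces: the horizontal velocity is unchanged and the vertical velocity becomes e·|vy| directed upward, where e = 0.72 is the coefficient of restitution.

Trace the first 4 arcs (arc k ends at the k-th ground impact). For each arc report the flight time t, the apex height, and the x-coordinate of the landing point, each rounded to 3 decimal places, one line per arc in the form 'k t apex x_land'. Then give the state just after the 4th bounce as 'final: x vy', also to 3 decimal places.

1 3.032 17.920 30.893
2 2.754 9.290 58.955
3 1.983 4.816 79.159
4 1.428 2.496 93.706
final: 93.706 5.036

Arc 1: start y=11.780, vy=10.970 → t=3.032, apex=17.920, x_land=30.893, impact vy=-18.741
  bounce: vy ← 0.72·18.741 = 13.494
Arc 2: start y=0.000, vy=13.494 → t=2.754, apex=9.290, x_land=58.955, impact vy=-13.494
  bounce: vy ← 0.72·13.494 = 9.715
Arc 3: start y=0.000, vy=9.715 → t=1.983, apex=4.816, x_land=79.159, impact vy=-9.715
  bounce: vy ← 0.72·9.715 = 6.995
Arc 4: start y=0.000, vy=6.995 → t=1.428, apex=2.496, x_land=93.706, impact vy=-6.995
  bounce: vy ← 0.72·6.995 = 5.036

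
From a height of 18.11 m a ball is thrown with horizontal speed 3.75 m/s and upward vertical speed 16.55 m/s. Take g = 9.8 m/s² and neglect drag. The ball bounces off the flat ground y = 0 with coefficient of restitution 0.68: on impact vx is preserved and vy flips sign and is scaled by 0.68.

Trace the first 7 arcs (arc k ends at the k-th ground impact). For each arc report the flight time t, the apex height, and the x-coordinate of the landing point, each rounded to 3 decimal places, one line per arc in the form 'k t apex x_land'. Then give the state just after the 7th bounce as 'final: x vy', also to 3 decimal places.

Arc 1: start y=18.110, vy=16.550 → t=4.248, apex=32.085, x_land=15.929, impact vy=-25.077
  bounce: vy ← 0.68·25.077 = 17.052
Arc 2: start y=0.000, vy=17.052 → t=3.480, apex=14.836, x_land=28.979, impact vy=-17.052
  bounce: vy ← 0.68·17.052 = 11.596
Arc 3: start y=0.000, vy=11.596 → t=2.366, apex=6.860, x_land=37.853, impact vy=-11.596
  bounce: vy ← 0.68·11.596 = 7.885
Arc 4: start y=0.000, vy=7.885 → t=1.609, apex=3.172, x_land=43.888, impact vy=-7.885
  bounce: vy ← 0.68·7.885 = 5.362
Arc 5: start y=0.000, vy=5.362 → t=1.094, apex=1.467, x_land=47.991, impact vy=-5.362
  bounce: vy ← 0.68·5.362 = 3.646
Arc 6: start y=0.000, vy=3.646 → t=0.744, apex=0.678, x_land=50.781, impact vy=-3.646
  bounce: vy ← 0.68·3.646 = 2.479
Arc 7: start y=0.000, vy=2.479 → t=0.506, apex=0.314, x_land=52.679, impact vy=-2.479
  bounce: vy ← 0.68·2.479 = 1.686

1 4.248 32.085 15.929
2 3.480 14.836 28.979
3 2.366 6.860 37.853
4 1.609 3.172 43.888
5 1.094 1.467 47.991
6 0.744 0.678 50.781
7 0.506 0.314 52.679
final: 52.679 1.686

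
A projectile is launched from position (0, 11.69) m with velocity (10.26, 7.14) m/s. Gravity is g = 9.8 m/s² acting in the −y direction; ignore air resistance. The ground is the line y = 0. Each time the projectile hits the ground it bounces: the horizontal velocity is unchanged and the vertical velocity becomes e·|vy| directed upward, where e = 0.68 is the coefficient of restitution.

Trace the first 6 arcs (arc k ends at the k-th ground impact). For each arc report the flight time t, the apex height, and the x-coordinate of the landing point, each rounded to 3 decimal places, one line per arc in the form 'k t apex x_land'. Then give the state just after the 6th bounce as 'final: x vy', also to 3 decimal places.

1 2.436 14.291 24.997
2 2.323 6.608 48.827
3 1.579 3.056 65.031
4 1.074 1.413 76.050
5 0.730 0.653 83.543
6 0.497 0.302 88.638
final: 88.638 1.655

Arc 1: start y=11.690, vy=7.140 → t=2.436, apex=14.291, x_land=24.997, impact vy=-16.736
  bounce: vy ← 0.68·16.736 = 11.381
Arc 2: start y=0.000, vy=11.381 → t=2.323, apex=6.608, x_land=48.827, impact vy=-11.381
  bounce: vy ← 0.68·11.381 = 7.739
Arc 3: start y=0.000, vy=7.739 → t=1.579, apex=3.056, x_land=65.031, impact vy=-7.739
  bounce: vy ← 0.68·7.739 = 5.262
Arc 4: start y=0.000, vy=5.262 → t=1.074, apex=1.413, x_land=76.050, impact vy=-5.262
  bounce: vy ← 0.68·5.262 = 3.578
Arc 5: start y=0.000, vy=3.578 → t=0.730, apex=0.653, x_land=83.543, impact vy=-3.578
  bounce: vy ← 0.68·3.578 = 2.433
Arc 6: start y=0.000, vy=2.433 → t=0.497, apex=0.302, x_land=88.638, impact vy=-2.433
  bounce: vy ← 0.68·2.433 = 1.655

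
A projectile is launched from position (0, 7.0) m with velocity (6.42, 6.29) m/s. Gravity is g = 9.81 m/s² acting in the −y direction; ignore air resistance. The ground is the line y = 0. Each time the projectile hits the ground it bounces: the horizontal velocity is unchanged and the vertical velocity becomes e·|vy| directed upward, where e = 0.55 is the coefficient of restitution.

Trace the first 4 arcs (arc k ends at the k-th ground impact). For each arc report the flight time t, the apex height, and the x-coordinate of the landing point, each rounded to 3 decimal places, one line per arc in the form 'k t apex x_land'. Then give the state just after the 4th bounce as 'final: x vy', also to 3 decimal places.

1 1.997 9.017 12.821
2 1.491 2.727 22.395
3 0.820 0.825 27.662
4 0.451 0.250 30.558
final: 30.558 1.217

Arc 1: start y=7.000, vy=6.290 → t=1.997, apex=9.017, x_land=12.821, impact vy=-13.301
  bounce: vy ← 0.55·13.301 = 7.315
Arc 2: start y=0.000, vy=7.315 → t=1.491, apex=2.727, x_land=22.395, impact vy=-7.315
  bounce: vy ← 0.55·7.315 = 4.023
Arc 3: start y=0.000, vy=4.023 → t=0.820, apex=0.825, x_land=27.662, impact vy=-4.023
  bounce: vy ← 0.55·4.023 = 2.213
Arc 4: start y=0.000, vy=2.213 → t=0.451, apex=0.250, x_land=30.558, impact vy=-2.213
  bounce: vy ← 0.55·2.213 = 1.217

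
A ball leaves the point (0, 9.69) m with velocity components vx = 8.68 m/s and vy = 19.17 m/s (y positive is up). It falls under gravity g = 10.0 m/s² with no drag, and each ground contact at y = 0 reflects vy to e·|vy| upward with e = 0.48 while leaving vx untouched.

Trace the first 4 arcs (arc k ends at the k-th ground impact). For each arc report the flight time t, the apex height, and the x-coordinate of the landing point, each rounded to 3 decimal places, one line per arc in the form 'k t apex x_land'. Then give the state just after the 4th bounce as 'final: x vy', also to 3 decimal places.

Arc 1: start y=9.690, vy=19.170 → t=4.286, apex=28.064, x_land=37.204, impact vy=-23.692
  bounce: vy ← 0.48·23.692 = 11.372
Arc 2: start y=0.000, vy=11.372 → t=2.274, apex=6.466, x_land=56.945, impact vy=-11.372
  bounce: vy ← 0.48·11.372 = 5.459
Arc 3: start y=0.000, vy=5.459 → t=1.092, apex=1.490, x_land=66.422, impact vy=-5.459
  bounce: vy ← 0.48·5.459 = 2.620
Arc 4: start y=0.000, vy=2.620 → t=0.524, apex=0.343, x_land=70.970, impact vy=-2.620
  bounce: vy ← 0.48·2.620 = 1.258

1 4.286 28.064 37.204
2 2.274 6.466 56.945
3 1.092 1.490 66.422
4 0.524 0.343 70.970
final: 70.970 1.258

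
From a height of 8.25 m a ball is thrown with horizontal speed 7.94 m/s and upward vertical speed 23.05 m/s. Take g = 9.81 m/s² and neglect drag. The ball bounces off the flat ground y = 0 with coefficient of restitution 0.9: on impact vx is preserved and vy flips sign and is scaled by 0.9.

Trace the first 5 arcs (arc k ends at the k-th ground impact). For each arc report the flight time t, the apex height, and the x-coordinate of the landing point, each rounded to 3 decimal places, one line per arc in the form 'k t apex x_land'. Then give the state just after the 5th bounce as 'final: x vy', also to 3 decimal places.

Arc 1: start y=8.250, vy=23.050 → t=5.033, apex=35.330, x_land=39.966, impact vy=-26.328
  bounce: vy ← 0.9·26.328 = 23.695
Arc 2: start y=0.000, vy=23.695 → t=4.831, apex=28.617, x_land=78.322, impact vy=-23.695
  bounce: vy ← 0.9·23.695 = 21.326
Arc 3: start y=0.000, vy=21.326 → t=4.348, apex=23.180, x_land=112.844, impact vy=-21.326
  bounce: vy ← 0.9·21.326 = 19.193
Arc 4: start y=0.000, vy=19.193 → t=3.913, apex=18.776, x_land=143.913, impact vy=-19.193
  bounce: vy ← 0.9·19.193 = 17.274
Arc 5: start y=0.000, vy=17.274 → t=3.522, apex=15.208, x_land=171.875, impact vy=-17.274
  bounce: vy ← 0.9·17.274 = 15.546

1 5.033 35.330 39.966
2 4.831 28.617 78.322
3 4.348 23.180 112.844
4 3.913 18.776 143.913
5 3.522 15.208 171.875
final: 171.875 15.546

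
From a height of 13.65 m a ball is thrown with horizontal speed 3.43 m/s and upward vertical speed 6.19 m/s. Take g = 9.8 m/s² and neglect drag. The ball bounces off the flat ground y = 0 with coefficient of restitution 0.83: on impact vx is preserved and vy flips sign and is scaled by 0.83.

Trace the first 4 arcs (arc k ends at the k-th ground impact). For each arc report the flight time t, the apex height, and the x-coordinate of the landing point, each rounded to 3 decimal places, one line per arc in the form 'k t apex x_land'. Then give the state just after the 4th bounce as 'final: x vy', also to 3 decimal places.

1 2.416 15.605 8.288
2 2.962 10.750 18.449
3 2.459 7.406 26.882
4 2.041 5.102 33.882
final: 33.882 8.300

Arc 1: start y=13.650, vy=6.190 → t=2.416, apex=15.605, x_land=8.288, impact vy=-17.489
  bounce: vy ← 0.83·17.489 = 14.516
Arc 2: start y=0.000, vy=14.516 → t=2.962, apex=10.750, x_land=18.449, impact vy=-14.516
  bounce: vy ← 0.83·14.516 = 12.048
Arc 3: start y=0.000, vy=12.048 → t=2.459, apex=7.406, x_land=26.882, impact vy=-12.048
  bounce: vy ← 0.83·12.048 = 10.000
Arc 4: start y=0.000, vy=10.000 → t=2.041, apex=5.102, x_land=33.882, impact vy=-10.000
  bounce: vy ← 0.83·10.000 = 8.300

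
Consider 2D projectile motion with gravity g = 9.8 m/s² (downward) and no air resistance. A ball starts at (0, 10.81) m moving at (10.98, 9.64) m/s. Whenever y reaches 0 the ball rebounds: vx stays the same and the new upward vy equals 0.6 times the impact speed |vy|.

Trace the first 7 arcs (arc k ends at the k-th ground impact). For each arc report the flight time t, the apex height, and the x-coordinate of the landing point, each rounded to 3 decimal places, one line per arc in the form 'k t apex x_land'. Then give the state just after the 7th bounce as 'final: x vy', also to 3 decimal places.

Arc 1: start y=10.810, vy=9.640 → t=2.765, apex=15.551, x_land=30.362, impact vy=-17.459
  bounce: vy ← 0.6·17.459 = 10.475
Arc 2: start y=0.000, vy=10.475 → t=2.138, apex=5.598, x_land=53.835, impact vy=-10.475
  bounce: vy ← 0.6·10.475 = 6.285
Arc 3: start y=0.000, vy=6.285 → t=1.283, apex=2.015, x_land=67.918, impact vy=-6.285
  bounce: vy ← 0.6·6.285 = 3.771
Arc 4: start y=0.000, vy=3.771 → t=0.770, apex=0.726, x_land=76.369, impact vy=-3.771
  bounce: vy ← 0.6·3.771 = 2.263
Arc 5: start y=0.000, vy=2.263 → t=0.462, apex=0.261, x_land=81.439, impact vy=-2.263
  bounce: vy ← 0.6·2.263 = 1.358
Arc 6: start y=0.000, vy=1.358 → t=0.277, apex=0.094, x_land=84.481, impact vy=-1.358
  bounce: vy ← 0.6·1.358 = 0.815
Arc 7: start y=0.000, vy=0.815 → t=0.166, apex=0.034, x_land=86.306, impact vy=-0.815
  bounce: vy ← 0.6·0.815 = 0.489

1 2.765 15.551 30.362
2 2.138 5.598 53.835
3 1.283 2.015 67.918
4 0.770 0.726 76.369
5 0.462 0.261 81.439
6 0.277 0.094 84.481
7 0.166 0.034 86.306
final: 86.306 0.489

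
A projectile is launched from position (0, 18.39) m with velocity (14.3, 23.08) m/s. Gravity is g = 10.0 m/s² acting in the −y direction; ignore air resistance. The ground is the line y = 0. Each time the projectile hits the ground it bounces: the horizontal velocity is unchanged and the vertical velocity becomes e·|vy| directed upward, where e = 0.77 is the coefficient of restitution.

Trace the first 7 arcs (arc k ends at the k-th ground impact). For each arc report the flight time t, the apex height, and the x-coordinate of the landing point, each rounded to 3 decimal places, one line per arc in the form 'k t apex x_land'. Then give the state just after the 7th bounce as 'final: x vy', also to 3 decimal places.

1 5.309 45.024 75.916
2 4.621 26.695 142.000
3 3.558 15.827 192.884
4 2.740 9.384 232.066
5 2.110 5.564 262.235
6 1.625 3.299 285.465
7 1.251 1.956 303.353
final: 303.353 4.816

Arc 1: start y=18.390, vy=23.080 → t=5.309, apex=45.024, x_land=75.916, impact vy=-30.008
  bounce: vy ← 0.77·30.008 = 23.106
Arc 2: start y=0.000, vy=23.106 → t=4.621, apex=26.695, x_land=142.000, impact vy=-23.106
  bounce: vy ← 0.77·23.106 = 17.792
Arc 3: start y=0.000, vy=17.792 → t=3.558, apex=15.827, x_land=192.884, impact vy=-17.792
  bounce: vy ← 0.77·17.792 = 13.700
Arc 4: start y=0.000, vy=13.700 → t=2.740, apex=9.384, x_land=232.066, impact vy=-13.700
  bounce: vy ← 0.77·13.700 = 10.549
Arc 5: start y=0.000, vy=10.549 → t=2.110, apex=5.564, x_land=262.235, impact vy=-10.549
  bounce: vy ← 0.77·10.549 = 8.123
Arc 6: start y=0.000, vy=8.123 → t=1.625, apex=3.299, x_land=285.465, impact vy=-8.123
  bounce: vy ← 0.77·8.123 = 6.254
Arc 7: start y=0.000, vy=6.254 → t=1.251, apex=1.956, x_land=303.353, impact vy=-6.254
  bounce: vy ← 0.77·6.254 = 4.816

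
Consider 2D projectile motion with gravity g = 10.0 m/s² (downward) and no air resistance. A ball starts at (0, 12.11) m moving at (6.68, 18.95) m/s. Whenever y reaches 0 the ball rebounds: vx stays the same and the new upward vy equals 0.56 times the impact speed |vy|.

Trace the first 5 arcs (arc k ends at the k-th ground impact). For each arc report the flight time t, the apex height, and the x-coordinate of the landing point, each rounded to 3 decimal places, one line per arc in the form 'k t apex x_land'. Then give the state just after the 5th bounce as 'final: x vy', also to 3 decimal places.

1 4.347 30.065 29.039
2 2.746 9.428 47.385
3 1.538 2.957 57.659
4 0.861 0.927 63.412
5 0.482 0.291 66.634
final: 66.634 1.350

Arc 1: start y=12.110, vy=18.950 → t=4.347, apex=30.065, x_land=29.039, impact vy=-24.521
  bounce: vy ← 0.56·24.521 = 13.732
Arc 2: start y=0.000, vy=13.732 → t=2.746, apex=9.428, x_land=47.385, impact vy=-13.732
  bounce: vy ← 0.56·13.732 = 7.690
Arc 3: start y=0.000, vy=7.690 → t=1.538, apex=2.957, x_land=57.659, impact vy=-7.690
  bounce: vy ← 0.56·7.690 = 4.306
Arc 4: start y=0.000, vy=4.306 → t=0.861, apex=0.927, x_land=63.412, impact vy=-4.306
  bounce: vy ← 0.56·4.306 = 2.412
Arc 5: start y=0.000, vy=2.412 → t=0.482, apex=0.291, x_land=66.634, impact vy=-2.412
  bounce: vy ← 0.56·2.412 = 1.350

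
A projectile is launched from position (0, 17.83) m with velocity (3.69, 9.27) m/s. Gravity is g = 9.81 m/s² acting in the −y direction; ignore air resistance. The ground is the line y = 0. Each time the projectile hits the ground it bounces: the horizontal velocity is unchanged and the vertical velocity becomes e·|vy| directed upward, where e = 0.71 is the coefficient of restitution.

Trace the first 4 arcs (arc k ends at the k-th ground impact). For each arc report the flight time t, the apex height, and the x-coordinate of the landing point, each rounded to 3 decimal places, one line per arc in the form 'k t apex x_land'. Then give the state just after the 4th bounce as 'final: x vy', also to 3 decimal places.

Arc 1: start y=17.830, vy=9.270 → t=3.073, apex=22.210, x_land=11.339, impact vy=-20.875
  bounce: vy ← 0.71·20.875 = 14.821
Arc 2: start y=0.000, vy=14.821 → t=3.022, apex=11.196, x_land=22.489, impact vy=-14.821
  bounce: vy ← 0.71·14.821 = 10.523
Arc 3: start y=0.000, vy=10.523 → t=2.145, apex=5.644, x_land=30.405, impact vy=-10.523
  bounce: vy ← 0.71·10.523 = 7.471
Arc 4: start y=0.000, vy=7.471 → t=1.523, apex=2.845, x_land=36.026, impact vy=-7.471
  bounce: vy ← 0.71·7.471 = 5.305

1 3.073 22.210 11.339
2 3.022 11.196 22.489
3 2.145 5.644 30.405
4 1.523 2.845 36.026
final: 36.026 5.305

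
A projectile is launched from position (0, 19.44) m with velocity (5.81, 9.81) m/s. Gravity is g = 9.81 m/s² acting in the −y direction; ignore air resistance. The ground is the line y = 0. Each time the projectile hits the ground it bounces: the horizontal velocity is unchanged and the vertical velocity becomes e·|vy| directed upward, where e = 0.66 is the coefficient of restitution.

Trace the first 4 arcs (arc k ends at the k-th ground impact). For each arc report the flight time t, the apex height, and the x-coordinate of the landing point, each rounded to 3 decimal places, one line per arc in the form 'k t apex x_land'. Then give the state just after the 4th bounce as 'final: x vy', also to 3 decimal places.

1 3.228 24.345 18.754
2 2.941 10.605 35.840
3 1.941 4.619 47.116
4 1.281 2.012 54.559
final: 54.559 4.147

Arc 1: start y=19.440, vy=9.810 → t=3.228, apex=24.345, x_land=18.754, impact vy=-21.855
  bounce: vy ← 0.66·21.855 = 14.424
Arc 2: start y=0.000, vy=14.424 → t=2.941, apex=10.605, x_land=35.840, impact vy=-14.424
  bounce: vy ← 0.66·14.424 = 9.520
Arc 3: start y=0.000, vy=9.520 → t=1.941, apex=4.619, x_land=47.116, impact vy=-9.520
  bounce: vy ← 0.66·9.520 = 6.283
Arc 4: start y=0.000, vy=6.283 → t=1.281, apex=2.012, x_land=54.559, impact vy=-6.283
  bounce: vy ← 0.66·6.283 = 4.147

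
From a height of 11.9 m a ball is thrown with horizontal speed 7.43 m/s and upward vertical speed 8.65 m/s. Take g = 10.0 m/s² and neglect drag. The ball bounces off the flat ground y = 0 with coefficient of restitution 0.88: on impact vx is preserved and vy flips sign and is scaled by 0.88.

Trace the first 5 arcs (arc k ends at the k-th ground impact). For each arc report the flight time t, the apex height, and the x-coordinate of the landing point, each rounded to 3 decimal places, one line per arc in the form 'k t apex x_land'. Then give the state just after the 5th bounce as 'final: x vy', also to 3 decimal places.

1 2.634 15.641 19.568
2 3.113 12.112 42.697
3 2.739 9.380 63.050
4 2.411 7.264 80.961
5 2.121 5.625 96.722
final: 96.722 9.334

Arc 1: start y=11.900, vy=8.650 → t=2.634, apex=15.641, x_land=19.568, impact vy=-17.687
  bounce: vy ← 0.88·17.687 = 15.564
Arc 2: start y=0.000, vy=15.564 → t=3.113, apex=12.112, x_land=42.697, impact vy=-15.564
  bounce: vy ← 0.88·15.564 = 13.697
Arc 3: start y=0.000, vy=13.697 → t=2.739, apex=9.380, x_land=63.050, impact vy=-13.697
  bounce: vy ← 0.88·13.697 = 12.053
Arc 4: start y=0.000, vy=12.053 → t=2.411, apex=7.264, x_land=80.961, impact vy=-12.053
  bounce: vy ← 0.88·12.053 = 10.607
Arc 5: start y=0.000, vy=10.607 → t=2.121, apex=5.625, x_land=96.722, impact vy=-10.607
  bounce: vy ← 0.88·10.607 = 9.334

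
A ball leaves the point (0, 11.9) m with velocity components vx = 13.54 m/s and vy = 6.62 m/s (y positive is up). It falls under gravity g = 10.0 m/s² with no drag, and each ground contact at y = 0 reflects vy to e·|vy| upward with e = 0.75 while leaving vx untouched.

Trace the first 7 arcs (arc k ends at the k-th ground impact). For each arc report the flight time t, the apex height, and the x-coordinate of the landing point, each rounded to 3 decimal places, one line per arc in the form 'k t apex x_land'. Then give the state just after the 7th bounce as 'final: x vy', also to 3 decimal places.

1 2.341 14.091 31.694
2 2.518 7.926 65.790
3 1.889 4.459 91.361
4 1.416 2.508 110.540
5 1.062 1.411 124.924
6 0.797 0.794 135.712
7 0.598 0.446 143.803
final: 143.803 2.241

Arc 1: start y=11.900, vy=6.620 → t=2.341, apex=14.091, x_land=31.694, impact vy=-16.788
  bounce: vy ← 0.75·16.788 = 12.591
Arc 2: start y=0.000, vy=12.591 → t=2.518, apex=7.926, x_land=65.790, impact vy=-12.591
  bounce: vy ← 0.75·12.591 = 9.443
Arc 3: start y=0.000, vy=9.443 → t=1.889, apex=4.459, x_land=91.361, impact vy=-9.443
  bounce: vy ← 0.75·9.443 = 7.082
Arc 4: start y=0.000, vy=7.082 → t=1.416, apex=2.508, x_land=110.540, impact vy=-7.082
  bounce: vy ← 0.75·7.082 = 5.312
Arc 5: start y=0.000, vy=5.312 → t=1.062, apex=1.411, x_land=124.924, impact vy=-5.312
  bounce: vy ← 0.75·5.312 = 3.984
Arc 6: start y=0.000, vy=3.984 → t=0.797, apex=0.794, x_land=135.712, impact vy=-3.984
  bounce: vy ← 0.75·3.984 = 2.988
Arc 7: start y=0.000, vy=2.988 → t=0.598, apex=0.446, x_land=143.803, impact vy=-2.988
  bounce: vy ← 0.75·2.988 = 2.241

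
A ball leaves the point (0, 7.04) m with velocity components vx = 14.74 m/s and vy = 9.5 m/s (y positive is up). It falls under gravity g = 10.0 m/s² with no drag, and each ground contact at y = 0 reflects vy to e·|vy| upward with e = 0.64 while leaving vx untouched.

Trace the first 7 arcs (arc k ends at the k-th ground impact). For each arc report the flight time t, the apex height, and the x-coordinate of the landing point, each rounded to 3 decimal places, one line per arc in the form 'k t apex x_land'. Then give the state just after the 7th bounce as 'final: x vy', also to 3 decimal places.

Arc 1: start y=7.040, vy=9.500 → t=2.470, apex=11.553, x_land=36.408, impact vy=-15.200
  bounce: vy ← 0.64·15.200 = 9.728
Arc 2: start y=0.000, vy=9.728 → t=1.946, apex=4.732, x_land=65.087, impact vy=-9.728
  bounce: vy ← 0.64·9.728 = 6.226
Arc 3: start y=0.000, vy=6.226 → t=1.245, apex=1.938, x_land=83.441, impact vy=-6.226
  bounce: vy ← 0.64·6.226 = 3.985
Arc 4: start y=0.000, vy=3.985 → t=0.797, apex=0.794, x_land=95.188, impact vy=-3.985
  bounce: vy ← 0.64·3.985 = 2.550
Arc 5: start y=0.000, vy=2.550 → t=0.510, apex=0.325, x_land=102.706, impact vy=-2.550
  bounce: vy ← 0.64·2.550 = 1.632
Arc 6: start y=0.000, vy=1.632 → t=0.326, apex=0.133, x_land=107.518, impact vy=-1.632
  bounce: vy ← 0.64·1.632 = 1.045
Arc 7: start y=0.000, vy=1.045 → t=0.209, apex=0.055, x_land=110.597, impact vy=-1.045
  bounce: vy ← 0.64·1.045 = 0.669

1 2.470 11.553 36.408
2 1.946 4.732 65.087
3 1.245 1.938 83.441
4 0.797 0.794 95.188
5 0.510 0.325 102.706
6 0.326 0.133 107.518
7 0.209 0.055 110.597
final: 110.597 0.669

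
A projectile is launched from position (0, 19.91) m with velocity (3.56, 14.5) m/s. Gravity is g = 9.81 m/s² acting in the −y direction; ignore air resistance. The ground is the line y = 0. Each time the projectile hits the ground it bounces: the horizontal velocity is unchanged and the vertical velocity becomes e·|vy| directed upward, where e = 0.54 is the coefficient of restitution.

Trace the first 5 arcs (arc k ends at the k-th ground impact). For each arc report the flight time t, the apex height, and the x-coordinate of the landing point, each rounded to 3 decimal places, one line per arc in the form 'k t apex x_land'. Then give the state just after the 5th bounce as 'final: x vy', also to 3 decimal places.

Arc 1: start y=19.910, vy=14.500 → t=3.977, apex=30.626, x_land=14.158, impact vy=-24.513
  bounce: vy ← 0.54·24.513 = 13.237
Arc 2: start y=0.000, vy=13.237 → t=2.699, apex=8.931, x_land=23.765, impact vy=-13.237
  bounce: vy ← 0.54·13.237 = 7.148
Arc 3: start y=0.000, vy=7.148 → t=1.457, apex=2.604, x_land=28.953, impact vy=-7.148
  bounce: vy ← 0.54·7.148 = 3.860
Arc 4: start y=0.000, vy=3.860 → t=0.787, apex=0.759, x_land=31.754, impact vy=-3.860
  bounce: vy ← 0.54·3.860 = 2.084
Arc 5: start y=0.000, vy=2.084 → t=0.425, apex=0.221, x_land=33.267, impact vy=-2.084
  bounce: vy ← 0.54·2.084 = 1.126

1 3.977 30.626 14.158
2 2.699 8.931 23.765
3 1.457 2.604 28.953
4 0.787 0.759 31.754
5 0.425 0.221 33.267
final: 33.267 1.126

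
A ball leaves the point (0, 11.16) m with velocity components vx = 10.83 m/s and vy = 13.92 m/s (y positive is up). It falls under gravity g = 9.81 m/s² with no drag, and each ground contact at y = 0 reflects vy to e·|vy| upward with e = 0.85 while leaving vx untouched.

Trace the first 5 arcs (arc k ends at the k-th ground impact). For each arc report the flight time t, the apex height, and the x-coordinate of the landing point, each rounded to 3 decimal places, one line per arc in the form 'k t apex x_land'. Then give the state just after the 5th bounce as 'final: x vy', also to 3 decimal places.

1 3.490 21.036 37.795
2 3.521 15.198 75.923
3 2.992 10.981 108.331
4 2.544 7.934 135.878
5 2.162 5.732 159.294
final: 159.294 9.014

Arc 1: start y=11.160, vy=13.920 → t=3.490, apex=21.036, x_land=37.795, impact vy=-20.316
  bounce: vy ← 0.85·20.316 = 17.268
Arc 2: start y=0.000, vy=17.268 → t=3.521, apex=15.198, x_land=75.923, impact vy=-17.268
  bounce: vy ← 0.85·17.268 = 14.678
Arc 3: start y=0.000, vy=14.678 → t=2.992, apex=10.981, x_land=108.331, impact vy=-14.678
  bounce: vy ← 0.85·14.678 = 12.476
Arc 4: start y=0.000, vy=12.476 → t=2.544, apex=7.934, x_land=135.878, impact vy=-12.476
  bounce: vy ← 0.85·12.476 = 10.605
Arc 5: start y=0.000, vy=10.605 → t=2.162, apex=5.732, x_land=159.294, impact vy=-10.605
  bounce: vy ← 0.85·10.605 = 9.014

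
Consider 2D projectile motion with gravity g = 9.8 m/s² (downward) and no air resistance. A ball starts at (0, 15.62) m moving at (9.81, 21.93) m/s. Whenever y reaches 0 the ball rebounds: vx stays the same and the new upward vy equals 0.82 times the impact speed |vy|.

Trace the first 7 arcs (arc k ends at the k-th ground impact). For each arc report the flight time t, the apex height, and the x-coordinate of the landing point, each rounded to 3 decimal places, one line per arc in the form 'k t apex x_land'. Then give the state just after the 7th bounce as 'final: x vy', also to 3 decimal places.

1 5.100 40.157 50.036
2 4.695 27.002 96.093
3 3.850 18.156 133.860
4 3.157 12.208 164.828
5 2.589 8.209 190.223
6 2.123 5.519 211.046
7 1.741 3.711 228.121
final: 228.121 6.994

Arc 1: start y=15.620, vy=21.930 → t=5.100, apex=40.157, x_land=50.036, impact vy=-28.055
  bounce: vy ← 0.82·28.055 = 23.005
Arc 2: start y=0.000, vy=23.005 → t=4.695, apex=27.002, x_land=96.093, impact vy=-23.005
  bounce: vy ← 0.82·23.005 = 18.864
Arc 3: start y=0.000, vy=18.864 → t=3.850, apex=18.156, x_land=133.860, impact vy=-18.864
  bounce: vy ← 0.82·18.864 = 15.469
Arc 4: start y=0.000, vy=15.469 → t=3.157, apex=12.208, x_land=164.828, impact vy=-15.469
  bounce: vy ← 0.82·15.469 = 12.684
Arc 5: start y=0.000, vy=12.684 → t=2.589, apex=8.209, x_land=190.223, impact vy=-12.684
  bounce: vy ← 0.82·12.684 = 10.401
Arc 6: start y=0.000, vy=10.401 → t=2.123, apex=5.519, x_land=211.046, impact vy=-10.401
  bounce: vy ← 0.82·10.401 = 8.529
Arc 7: start y=0.000, vy=8.529 → t=1.741, apex=3.711, x_land=228.121, impact vy=-8.529
  bounce: vy ← 0.82·8.529 = 6.994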